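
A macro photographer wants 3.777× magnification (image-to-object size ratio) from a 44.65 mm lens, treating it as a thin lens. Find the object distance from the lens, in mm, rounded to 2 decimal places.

56.47 mm

With m = dᵢ/dₒ and 1/f = 1/dₒ + 1/dᵢ, substituting dᵢ = m·dₒ gives 1/f = (1 + 1/m)/dₒ, hence dₒ = f·(1 + 1/m).
dₒ = 44.65 × (1 + 1/3.777) = 44.65 × 1.26476 ≈ 56.472 mm.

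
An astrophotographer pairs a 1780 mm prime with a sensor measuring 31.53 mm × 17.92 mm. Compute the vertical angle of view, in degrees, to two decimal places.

0.58°

Angle of view α = 2·arctan(h/2f) with h = 17.92 mm and f = 1780 mm.
h/2f = 0.00503; arctan(0.00503) ≈ 0.2884°, so α ≈ 0.5768°.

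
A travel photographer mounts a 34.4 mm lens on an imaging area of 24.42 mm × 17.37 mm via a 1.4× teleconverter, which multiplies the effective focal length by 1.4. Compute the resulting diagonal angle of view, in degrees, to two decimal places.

34.56°

Effective focal length f = 34.4 × 1.4 = 48.16 mm.
Sensor diagonal = √(24.42² + 17.37²) = √898.0533 ≈ 29.9675 mm.
α = 2·arctan(29.968 / (2 × 48.16)) = 2·arctan(0.31112) ≈ 34.5644°.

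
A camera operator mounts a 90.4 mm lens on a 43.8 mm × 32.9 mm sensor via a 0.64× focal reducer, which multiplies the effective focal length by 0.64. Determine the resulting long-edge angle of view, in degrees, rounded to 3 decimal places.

41.466°

Effective focal length f = 90.4 × 0.64 = 57.856 mm.
α = 2·arctan(43.8 / (2 × 57.856)) = 2·arctan(0.37853) ≈ 41.4659°.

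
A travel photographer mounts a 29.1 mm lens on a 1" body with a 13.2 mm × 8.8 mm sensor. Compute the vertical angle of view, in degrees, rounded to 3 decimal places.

Angle of view α = 2·arctan(h/2f) with h = 8.8 mm and f = 29.1 mm.
h/2f = 0.15120; arctan(0.15120) ≈ 8.5981°, so α ≈ 17.1963°.

17.196°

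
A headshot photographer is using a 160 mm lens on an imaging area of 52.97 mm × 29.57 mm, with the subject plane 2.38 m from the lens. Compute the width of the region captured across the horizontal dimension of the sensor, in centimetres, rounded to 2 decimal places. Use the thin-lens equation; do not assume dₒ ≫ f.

73.50 cm

dₒ: 2.38 m = 2380 mm.
Similar triangles through the lens centre give W/dₒ = w/dᵢ; with 1/f = 1/dₒ + 1/dᵢ this gives W = w·(dₒ − f)/f.
W = 52.97 mm × (2380 − 160) / 160 = 52.97 × 13.8750 ≈ 734.959 mm = 73.4959 cm.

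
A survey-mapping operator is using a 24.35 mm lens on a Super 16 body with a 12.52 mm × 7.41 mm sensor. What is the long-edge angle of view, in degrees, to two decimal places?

28.84°

Angle of view α = 2·arctan(w/2f) with w = 12.52 mm and f = 24.35 mm.
w/2f = 0.25708; arctan(0.25708) ≈ 14.4176°, so α ≈ 28.8352°.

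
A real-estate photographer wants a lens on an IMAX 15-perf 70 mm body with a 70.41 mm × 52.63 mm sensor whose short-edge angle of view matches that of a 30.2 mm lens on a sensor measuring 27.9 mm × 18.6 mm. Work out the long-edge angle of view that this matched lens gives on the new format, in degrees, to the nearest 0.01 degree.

Equal short-edge AOV ⇒ f₂ = f₁ · 52.63/18.6 = 30.2 × 2.82957 ≈ 85.4530 mm.
Long-edge AOV on the new format = 2·arctan(70.41 / (2 × 85.4530)) = 2·arctan(0.41198) ≈ 44.7814°.

44.78°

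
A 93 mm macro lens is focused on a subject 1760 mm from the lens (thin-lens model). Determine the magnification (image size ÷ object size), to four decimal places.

Thin lens: 1/f = 1/dₒ + 1/dᵢ → 1/dᵢ = 1/93 − 1/1760 = 0.0101845 mm⁻¹, so dᵢ ≈ 98.1884 mm.
Magnification m = dᵢ/dₒ = 98.1884/1760 ≈ 0.05579.

0.0558×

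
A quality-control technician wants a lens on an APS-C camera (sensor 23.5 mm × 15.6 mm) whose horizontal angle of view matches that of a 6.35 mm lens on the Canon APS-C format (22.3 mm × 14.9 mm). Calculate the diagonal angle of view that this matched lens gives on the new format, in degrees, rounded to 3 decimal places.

129.233°

Equal horizontal AOV ⇒ f₂ = f₁ · 23.5/22.3 = 6.35 × 1.05381 ≈ 6.6917 mm.
Sensor diagonal = √(23.5² + 15.6²) = √795.6100 ≈ 28.2066 mm.
Diagonal AOV on the new format = 2·arctan(28.2066 / (2 × 6.6917)) = 2·arctan(2.10758) ≈ 129.2333°.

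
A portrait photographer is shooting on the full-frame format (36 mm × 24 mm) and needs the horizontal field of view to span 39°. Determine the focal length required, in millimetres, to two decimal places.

50.83 mm

From α = 2·arctan(w/2f) we get f = w / (2·tan(α/2)).
With w = 36 mm and α/2 = 19.5°, tan(α/2) ≈ 0.35412, so f ≈ 36 / 0.70824 ≈ 50.8304 mm.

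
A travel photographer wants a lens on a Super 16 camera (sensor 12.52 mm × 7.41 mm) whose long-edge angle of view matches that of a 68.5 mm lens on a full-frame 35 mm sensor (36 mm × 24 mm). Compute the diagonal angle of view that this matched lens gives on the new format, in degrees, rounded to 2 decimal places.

33.96°

Equal long-edge AOV ⇒ f₂ = f₁ · 12.52/36 = 68.5 × 0.34778 ≈ 23.8228 mm.
Sensor diagonal = √(12.52² + 7.41²) = √211.6585 ≈ 14.5485 mm.
Diagonal AOV on the new format = 2·arctan(14.5485 / (2 × 23.8228)) = 2·arctan(0.30535) ≈ 33.9599°.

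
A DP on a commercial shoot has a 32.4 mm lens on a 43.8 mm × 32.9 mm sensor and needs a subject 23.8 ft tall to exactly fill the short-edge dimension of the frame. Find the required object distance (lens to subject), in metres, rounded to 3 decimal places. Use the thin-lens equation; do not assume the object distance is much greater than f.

W: 23.8 ft × 304.8 mm/ft = 7254.24 mm.
Magnification m = h/W = dᵢ/dₒ; combined with 1/f = 1/dₒ + 1/dᵢ this gives dₒ = f·(1 + W/h).
dₒ = 32.4 mm × (1 + 7254.24/32.9) = 32.4 × 221.4936 ≈ 7176.393 mm = 7.17639 m.

7.176 m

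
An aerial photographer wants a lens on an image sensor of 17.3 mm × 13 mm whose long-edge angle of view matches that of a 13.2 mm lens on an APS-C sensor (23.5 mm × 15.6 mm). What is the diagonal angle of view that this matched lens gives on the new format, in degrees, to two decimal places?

96.15°

Equal long-edge AOV ⇒ f₂ = f₁ · 17.3/23.5 = 13.2 × 0.73617 ≈ 9.7174 mm.
Sensor diagonal = √(17.3² + 13²) = √468.2900 ≈ 21.6400 mm.
Diagonal AOV on the new format = 2·arctan(21.6400 / (2 × 9.7174)) = 2·arctan(1.11346) ≈ 96.1460°.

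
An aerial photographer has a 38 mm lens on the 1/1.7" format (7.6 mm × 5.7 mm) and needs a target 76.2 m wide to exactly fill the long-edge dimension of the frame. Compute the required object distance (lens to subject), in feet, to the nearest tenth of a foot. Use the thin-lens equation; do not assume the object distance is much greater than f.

W: 76.2 m = 76200 mm.
Magnification m = w/W = dᵢ/dₒ; combined with 1/f = 1/dₒ + 1/dᵢ this gives dₒ = f·(1 + W/w).
dₒ = 38 mm × (1 + 76200/7.6) = 38 × 10027.3158 ≈ 381038.000 mm = 381038.000/304.8 ft = 1250.12 ft.

1250.1 ft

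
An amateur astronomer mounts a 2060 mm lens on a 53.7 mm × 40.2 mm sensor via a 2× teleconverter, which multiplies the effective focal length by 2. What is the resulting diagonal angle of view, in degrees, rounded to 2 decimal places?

0.93°

Effective focal length f = 2060 × 2 = 4120 mm.
Sensor diagonal = √(53.7² + 40.2²) = √4499.7300 ≈ 67.0800 mm.
α = 2·arctan(67.080 / (2 × 4120)) = 2·arctan(0.00814) ≈ 0.9328°.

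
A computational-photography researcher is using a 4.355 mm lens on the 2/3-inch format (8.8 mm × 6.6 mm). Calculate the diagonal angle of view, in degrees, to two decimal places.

103.25°

Sensor diagonal = √(8.8² + 6.6²) = √121.0000 ≈ 11.0000 mm.
Angle of view α = 2·arctan(d/2f) with d = 11.0000 mm and f = 4.355 mm.
d/2f = 1.26292; arctan(1.26292) ≈ 51.6272°, so α ≈ 103.2544°.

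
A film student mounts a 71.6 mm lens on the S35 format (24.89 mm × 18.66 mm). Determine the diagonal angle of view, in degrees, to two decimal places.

24.51°

Sensor diagonal = √(24.89² + 18.66²) = √967.7077 ≈ 31.1080 mm.
Angle of view α = 2·arctan(d/2f) with d = 31.1080 mm and f = 71.6 mm.
d/2f = 0.21723; arctan(0.21723) ≈ 12.2562°, so α ≈ 24.5124°.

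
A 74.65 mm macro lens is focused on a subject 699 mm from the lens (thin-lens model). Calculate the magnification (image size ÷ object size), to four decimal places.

Thin lens: 1/f = 1/dₒ + 1/dᵢ → 1/dᵢ = 1/74.65 − 1/699 = 0.0119652 mm⁻¹, so dᵢ ≈ 83.5755 mm.
Magnification m = dᵢ/dₒ = 83.5755/699 ≈ 0.11956.

0.1196×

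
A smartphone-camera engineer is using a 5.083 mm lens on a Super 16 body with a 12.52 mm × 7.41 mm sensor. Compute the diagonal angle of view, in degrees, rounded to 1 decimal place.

Sensor diagonal = √(12.52² + 7.41²) = √211.6585 ≈ 14.5485 mm.
Angle of view α = 2·arctan(d/2f) with d = 14.5485 mm and f = 5.083 mm.
d/2f = 1.43109; arctan(1.43109) ≈ 55.0554°, so α ≈ 110.1109°.

110.1°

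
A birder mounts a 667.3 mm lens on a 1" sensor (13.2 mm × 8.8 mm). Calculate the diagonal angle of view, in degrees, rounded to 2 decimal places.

Sensor diagonal = √(13.2² + 8.8²) = √251.6800 ≈ 15.8644 mm.
Angle of view α = 2·arctan(d/2f) with d = 15.8644 mm and f = 667.3 mm.
d/2f = 0.01189; arctan(0.01189) ≈ 0.6810°, so α ≈ 1.3621°.

1.36°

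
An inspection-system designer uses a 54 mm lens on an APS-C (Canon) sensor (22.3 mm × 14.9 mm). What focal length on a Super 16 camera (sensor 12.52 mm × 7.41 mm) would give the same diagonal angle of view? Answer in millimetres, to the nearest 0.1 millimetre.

Sensor diagonal = √(22.3² + 14.9²) = √719.3000 ≈ 26.8198 mm.
Sensor diagonal = √(12.52² + 7.41²) = √211.6585 ≈ 14.5485 mm.
Equal angle of view means equal diagonal/f ratio, so f₂ = f₁ · (diagonal₂/diagonal₁) = 54 × 14.5485/26.8198.
f₂ = 54 × 0.54245 ≈ 29.293 mm.

29.3 mm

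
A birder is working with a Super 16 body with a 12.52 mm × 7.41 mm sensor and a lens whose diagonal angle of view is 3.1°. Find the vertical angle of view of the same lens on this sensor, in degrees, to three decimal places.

1.579°

Sensor diagonal = √(12.52² + 7.41²) = √211.6585 ≈ 14.5485 mm.
From the diagonal AOV: f = 14.5485 / (2·tan(1.55°)) = 14.5485 / 0.05412 ≈ 268.8270 mm.
Vertical AOV = 2·arctan(7.41 / (2 × 268.8270)) = 2·arctan(0.01378) ≈ 1.5792°.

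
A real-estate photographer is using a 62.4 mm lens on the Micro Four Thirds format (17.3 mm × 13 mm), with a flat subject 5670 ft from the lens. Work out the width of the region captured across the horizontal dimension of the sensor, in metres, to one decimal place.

dₒ: 5670 ft × 304.8 mm/ft = 1728215.94 mm.
Similar triangles through the lens centre give W/dₒ = w/dᵢ; with 1/f = 1/dₒ + 1/dᵢ this gives W = w·(dₒ − f)/f.
W = 17.3 mm × (1.72822e+06 − 62.4) / 62.4 = 17.3 × 27694.7683 ≈ 479119.492 mm = 479.119 m.

479.1 m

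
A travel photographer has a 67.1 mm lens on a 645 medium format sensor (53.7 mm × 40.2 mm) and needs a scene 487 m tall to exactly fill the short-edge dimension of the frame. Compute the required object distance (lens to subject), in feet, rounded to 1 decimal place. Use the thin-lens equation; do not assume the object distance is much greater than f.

2667.1 ft

W: 487 m = 487000 mm.
Magnification m = h/W = dᵢ/dₒ; combined with 1/f = 1/dₒ + 1/dᵢ this gives dₒ = f·(1 + W/h).
dₒ = 67.1 mm × (1 + 487000/40.2) = 67.1 × 12115.4279 ≈ 812945.209 mm = 812945.209/304.8 ft = 2667.14 ft.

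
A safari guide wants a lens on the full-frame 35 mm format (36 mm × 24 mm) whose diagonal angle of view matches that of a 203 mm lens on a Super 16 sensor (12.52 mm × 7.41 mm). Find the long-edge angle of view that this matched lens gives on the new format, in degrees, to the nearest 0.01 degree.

Sensor diagonal = √(12.52² + 7.41²) = √211.6585 ≈ 14.5485 mm.
Sensor diagonal = √(36² + 24²) = √1872.0000 ≈ 43.2666 mm.
Equal diagonal AOV ⇒ f₂ = f₁ · 43.2666/14.5485 = 203 × 2.97396 ≈ 603.7138 mm.
Long-edge AOV on the new format = 2·arctan(36 / (2 × 603.7138)) = 2·arctan(0.02982) ≈ 3.4156°.

3.42°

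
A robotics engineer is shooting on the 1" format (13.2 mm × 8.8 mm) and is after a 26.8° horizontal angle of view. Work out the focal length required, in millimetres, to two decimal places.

From α = 2·arctan(w/2f) we get f = w / (2·tan(α/2)).
With w = 13.2 mm and α/2 = 13.4°, tan(α/2) ≈ 0.23823, so f ≈ 13.2 / 0.47647 ≈ 27.7039 mm.

27.70 mm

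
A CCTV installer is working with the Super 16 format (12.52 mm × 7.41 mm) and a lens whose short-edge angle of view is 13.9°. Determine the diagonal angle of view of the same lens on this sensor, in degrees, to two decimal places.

26.92°

From the short-edge AOV: f = 7.41 / (2·tan(6.95°)) = 7.41 / 0.24380 ≈ 30.3941 mm.
Sensor diagonal = √(12.52² + 7.41²) = √211.6585 ≈ 14.5485 mm.
Diagonal AOV = 2·arctan(14.5485 / (2 × 30.3941)) = 2·arctan(0.23933) ≈ 26.9190°.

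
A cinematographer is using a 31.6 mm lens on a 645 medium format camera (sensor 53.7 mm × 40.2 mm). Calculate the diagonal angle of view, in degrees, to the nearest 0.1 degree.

93.4°

Sensor diagonal = √(53.7² + 40.2²) = √4499.7300 ≈ 67.0800 mm.
Angle of view α = 2·arctan(d/2f) with d = 67.0800 mm and f = 31.6 mm.
d/2f = 1.06139; arctan(1.06139) ≈ 46.7059°, so α ≈ 93.4118°.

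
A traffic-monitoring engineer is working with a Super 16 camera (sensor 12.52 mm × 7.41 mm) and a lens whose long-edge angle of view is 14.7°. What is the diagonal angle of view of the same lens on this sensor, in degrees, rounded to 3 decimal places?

From the long-edge AOV: f = 12.52 / (2·tan(7.35°)) = 12.52 / 0.25798 ≈ 48.5309 mm.
Sensor diagonal = √(12.52² + 7.41²) = √211.6585 ≈ 14.5485 mm.
Diagonal AOV = 2·arctan(14.5485 / (2 × 48.5309)) = 2·arctan(0.14989) ≈ 17.0491°.

17.049°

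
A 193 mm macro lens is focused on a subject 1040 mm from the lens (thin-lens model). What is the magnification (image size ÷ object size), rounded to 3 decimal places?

Thin lens: 1/f = 1/dₒ + 1/dᵢ → 1/dᵢ = 1/193 − 1/1040 = 0.0042198 mm⁻¹, so dᵢ ≈ 236.9776 mm.
Magnification m = dᵢ/dₒ = 236.9776/1040 ≈ 0.22786.

0.228×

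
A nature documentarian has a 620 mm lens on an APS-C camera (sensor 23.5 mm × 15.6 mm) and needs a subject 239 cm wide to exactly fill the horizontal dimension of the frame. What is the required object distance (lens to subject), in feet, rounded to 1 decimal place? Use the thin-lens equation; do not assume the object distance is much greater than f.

208.9 ft

W: 239 cm = 2390 mm.
Magnification m = w/W = dᵢ/dₒ; combined with 1/f = 1/dₒ + 1/dᵢ this gives dₒ = f·(1 + W/w).
dₒ = 620 mm × (1 + 2390/23.5) = 620 × 102.7021 ≈ 63675.319 mm = 63675.319/304.8 ft = 208.909 ft.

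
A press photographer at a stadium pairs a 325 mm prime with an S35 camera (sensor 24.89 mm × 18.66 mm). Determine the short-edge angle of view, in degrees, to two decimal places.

Angle of view α = 2·arctan(h/2f) with h = 18.66 mm and f = 325 mm.
h/2f = 0.02871; arctan(0.02871) ≈ 1.6444°, so α ≈ 3.2888°.

3.29°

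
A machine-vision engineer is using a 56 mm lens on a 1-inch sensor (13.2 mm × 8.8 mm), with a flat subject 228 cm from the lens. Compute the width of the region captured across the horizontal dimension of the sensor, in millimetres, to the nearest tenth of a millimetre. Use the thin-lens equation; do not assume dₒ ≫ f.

524.2 mm

dₒ: 228 cm = 2280 mm.
Similar triangles through the lens centre give W/dₒ = w/dᵢ; with 1/f = 1/dₒ + 1/dᵢ this gives W = w·(dₒ − f)/f.
W = 13.2 mm × (2280 − 56) / 56 = 13.2 × 39.7143 ≈ 524.229 mm.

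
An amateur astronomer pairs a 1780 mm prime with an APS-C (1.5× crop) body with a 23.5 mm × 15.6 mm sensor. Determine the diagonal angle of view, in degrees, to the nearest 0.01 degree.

0.91°

Sensor diagonal = √(23.5² + 15.6²) = √795.6100 ≈ 28.2066 mm.
Angle of view α = 2·arctan(d/2f) with d = 28.2066 mm and f = 1780 mm.
d/2f = 0.00792; arctan(0.00792) ≈ 0.4540°, so α ≈ 0.9079°.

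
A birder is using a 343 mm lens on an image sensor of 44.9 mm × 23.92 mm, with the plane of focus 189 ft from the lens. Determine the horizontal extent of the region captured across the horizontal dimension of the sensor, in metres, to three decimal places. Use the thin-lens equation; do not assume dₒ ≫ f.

7.496 m

dₒ: 189 ft × 304.8 mm/ft = 57607.20 mm.
Similar triangles through the lens centre give W/dₒ = w/dᵢ; with 1/f = 1/dₒ + 1/dᵢ this gives W = w·(dₒ − f)/f.
W = 44.9 mm × (57607.2 − 343) / 343 = 44.9 × 166.9510 ≈ 7496.101 mm = 7.4961 m.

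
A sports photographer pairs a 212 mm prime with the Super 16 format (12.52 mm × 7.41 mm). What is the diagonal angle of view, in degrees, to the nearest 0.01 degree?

3.93°

Sensor diagonal = √(12.52² + 7.41²) = √211.6585 ≈ 14.5485 mm.
Angle of view α = 2·arctan(d/2f) with d = 14.5485 mm and f = 212 mm.
d/2f = 0.03431; arctan(0.03431) ≈ 1.9652°, so α ≈ 3.9304°.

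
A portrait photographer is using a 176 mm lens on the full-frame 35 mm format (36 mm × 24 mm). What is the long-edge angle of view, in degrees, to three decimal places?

11.679°

Angle of view α = 2·arctan(w/2f) with w = 36 mm and f = 176 mm.
w/2f = 0.10227; arctan(0.10227) ≈ 5.8395°, so α ≈ 11.6790°.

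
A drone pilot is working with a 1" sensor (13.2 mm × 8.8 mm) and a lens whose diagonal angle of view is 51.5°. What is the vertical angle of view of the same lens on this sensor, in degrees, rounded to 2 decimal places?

Sensor diagonal = √(13.2² + 8.8²) = √251.6800 ≈ 15.8644 mm.
From the diagonal AOV: f = 15.8644 / (2·tan(25.75°)) = 15.8644 / 0.96469 ≈ 16.4452 mm.
Vertical AOV = 2·arctan(8.8 / (2 × 16.4452)) = 2·arctan(0.26756) ≈ 29.9579°.

29.96°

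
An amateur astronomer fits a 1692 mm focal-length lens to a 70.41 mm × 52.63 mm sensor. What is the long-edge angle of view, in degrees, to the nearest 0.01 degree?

Angle of view α = 2·arctan(w/2f) with w = 70.41 mm and f = 1692 mm.
w/2f = 0.02081; arctan(0.02081) ≈ 1.1920°, so α ≈ 2.3839°.

2.38°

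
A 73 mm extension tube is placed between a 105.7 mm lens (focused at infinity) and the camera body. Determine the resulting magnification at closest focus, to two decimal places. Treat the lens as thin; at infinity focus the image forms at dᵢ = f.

The tube moves the image plane from f to f + e, so dᵢ = 105.7 + 73 = 178.7 mm. Focus is achieved when 1/f = 1/dₒ + 1/dᵢ, giving dₒ = 1/(1/f − 1/(f+e)).
Magnification m = dᵢ/dₒ = (f+e)·(1/f − 1/(f+e)) = e/f = 73/105.7 ≈ 0.6906.

0.69×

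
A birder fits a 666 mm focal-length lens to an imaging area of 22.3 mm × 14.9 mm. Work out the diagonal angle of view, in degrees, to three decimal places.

2.307°

Sensor diagonal = √(22.3² + 14.9²) = √719.3000 ≈ 26.8198 mm.
Angle of view α = 2·arctan(d/2f) with d = 26.8198 mm and f = 666 mm.
d/2f = 0.02013; arctan(0.02013) ≈ 1.1535°, so α ≈ 2.3070°.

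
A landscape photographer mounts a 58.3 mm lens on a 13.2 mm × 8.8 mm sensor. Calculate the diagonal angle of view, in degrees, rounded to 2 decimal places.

15.50°

Sensor diagonal = √(13.2² + 8.8²) = √251.6800 ≈ 15.8644 mm.
Angle of view α = 2·arctan(d/2f) with d = 15.8644 mm and f = 58.3 mm.
d/2f = 0.13606; arctan(0.13606) ≈ 7.7480°, so α ≈ 15.4960°.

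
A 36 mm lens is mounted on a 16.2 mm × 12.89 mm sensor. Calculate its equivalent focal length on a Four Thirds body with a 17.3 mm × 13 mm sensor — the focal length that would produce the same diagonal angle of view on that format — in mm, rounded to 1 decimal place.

37.6 mm

Sensor diagonal = √(16.2² + 12.89²) = √428.5921 ≈ 20.7025 mm.
Sensor diagonal = √(17.3² + 13²) = √468.2900 ≈ 21.6400 mm.
Equal angle of view means equal diagonal/f ratio, so f₂ = f₁ · (diagonal₂/diagonal₁) = 36 × 21.6400/20.7025.
f₂ = 36 × 1.04529 ≈ 37.630 mm.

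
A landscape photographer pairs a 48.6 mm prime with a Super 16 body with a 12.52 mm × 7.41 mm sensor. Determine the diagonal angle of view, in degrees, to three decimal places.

17.025°

Sensor diagonal = √(12.52² + 7.41²) = √211.6585 ≈ 14.5485 mm.
Angle of view α = 2·arctan(d/2f) with d = 14.5485 mm and f = 48.6 mm.
d/2f = 0.14968; arctan(0.14968) ≈ 8.5126°, so α ≈ 17.0252°.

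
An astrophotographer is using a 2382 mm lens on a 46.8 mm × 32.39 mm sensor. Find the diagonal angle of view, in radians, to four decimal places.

Sensor diagonal = √(46.8² + 32.39²) = √3239.3521 ≈ 56.9153 mm.
Angle of view α = 2·arctan(d/2f) with d = 56.9153 mm and f = 2382 mm.
d/2f = 0.01195; arctan(0.01195) ≈ 0.0119 rad, so α ≈ 0.0239 rad.

0.0239 rad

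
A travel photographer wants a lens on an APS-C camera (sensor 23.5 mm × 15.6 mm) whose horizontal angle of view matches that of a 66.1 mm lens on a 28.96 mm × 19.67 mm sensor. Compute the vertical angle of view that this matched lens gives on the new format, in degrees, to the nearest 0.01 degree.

Equal horizontal AOV ⇒ f₂ = f₁ · 23.5/28.96 = 66.1 × 0.81146 ≈ 53.6378 mm.
Vertical AOV on the new format = 2·arctan(15.6 / (2 × 53.6378)) = 2·arctan(0.14542) ≈ 16.5479°.

16.55°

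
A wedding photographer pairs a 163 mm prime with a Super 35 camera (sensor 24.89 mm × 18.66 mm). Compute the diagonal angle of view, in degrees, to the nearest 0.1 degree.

Sensor diagonal = √(24.89² + 18.66²) = √967.7077 ≈ 31.1080 mm.
Angle of view α = 2·arctan(d/2f) with d = 31.1080 mm and f = 163 mm.
d/2f = 0.09542; arctan(0.09542) ≈ 5.4508°, so α ≈ 10.9017°.

10.9°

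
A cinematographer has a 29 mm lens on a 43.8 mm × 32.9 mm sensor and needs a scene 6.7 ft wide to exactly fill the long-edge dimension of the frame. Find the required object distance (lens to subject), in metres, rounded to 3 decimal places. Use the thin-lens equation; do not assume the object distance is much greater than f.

W: 6.7 ft × 304.8 mm/ft = 2042.16 mm.
Magnification m = w/W = dᵢ/dₒ; combined with 1/f = 1/dₒ + 1/dᵢ this gives dₒ = f·(1 + W/w).
dₒ = 29 mm × (1 + 2042.16/43.8) = 29 × 47.6247 ≈ 1381.115 mm = 1.38112 m.

1.381 m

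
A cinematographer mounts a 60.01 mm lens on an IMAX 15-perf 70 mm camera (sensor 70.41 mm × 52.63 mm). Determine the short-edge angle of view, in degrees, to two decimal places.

47.36°

Angle of view α = 2·arctan(h/2f) with h = 52.63 mm and f = 60.01 mm.
h/2f = 0.43851; arctan(0.43851) ≈ 23.6779°, so α ≈ 47.3559°.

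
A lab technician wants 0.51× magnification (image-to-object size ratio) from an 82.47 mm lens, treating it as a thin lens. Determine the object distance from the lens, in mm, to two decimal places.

244.18 mm

With m = dᵢ/dₒ and 1/f = 1/dₒ + 1/dᵢ, substituting dᵢ = m·dₒ gives 1/f = (1 + 1/m)/dₒ, hence dₒ = f·(1 + 1/m).
dₒ = 82.47 × (1 + 1/0.51) = 82.47 × 2.96078 ≈ 244.176 mm.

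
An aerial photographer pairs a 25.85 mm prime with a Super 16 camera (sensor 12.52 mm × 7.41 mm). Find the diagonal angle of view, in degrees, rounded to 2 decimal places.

Sensor diagonal = √(12.52² + 7.41²) = √211.6585 ≈ 14.5485 mm.
Angle of view α = 2·arctan(d/2f) with d = 14.5485 mm and f = 25.85 mm.
d/2f = 0.28140; arctan(0.28140) ≈ 15.7167°, so α ≈ 31.4334°.

31.43°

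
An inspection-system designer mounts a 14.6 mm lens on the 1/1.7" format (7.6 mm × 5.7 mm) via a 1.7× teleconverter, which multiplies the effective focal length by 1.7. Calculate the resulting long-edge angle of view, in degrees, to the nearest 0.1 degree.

Effective focal length f = 14.6 × 1.7 = 24.82 mm.
α = 2·arctan(7.6 / (2 × 24.82)) = 2·arctan(0.15310) ≈ 17.4091°.

17.4°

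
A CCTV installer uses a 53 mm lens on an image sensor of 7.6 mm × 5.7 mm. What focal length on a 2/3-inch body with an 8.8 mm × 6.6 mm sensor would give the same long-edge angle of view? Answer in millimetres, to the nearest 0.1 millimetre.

Equal angle of view means equal width/f ratio, so f₂ = f₁ · (width₂/width₁) = 53 × 8.8/7.6.
f₂ = 53 × 1.15789 ≈ 61.368 mm.

61.4 mm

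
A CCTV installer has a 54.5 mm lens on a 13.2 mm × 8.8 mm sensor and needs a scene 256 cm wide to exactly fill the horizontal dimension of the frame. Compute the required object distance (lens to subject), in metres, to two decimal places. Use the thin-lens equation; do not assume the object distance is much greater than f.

10.62 m

W: 256 cm = 2560 mm.
Magnification m = w/W = dᵢ/dₒ; combined with 1/f = 1/dₒ + 1/dᵢ this gives dₒ = f·(1 + W/w).
dₒ = 54.5 mm × (1 + 2560/13.2) = 54.5 × 194.9394 ≈ 10624.197 mm = 10.6242 m.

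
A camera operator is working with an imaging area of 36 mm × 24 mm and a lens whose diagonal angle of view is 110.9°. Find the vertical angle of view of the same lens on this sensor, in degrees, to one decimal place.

Sensor diagonal = √(36² + 24²) = √1872.0000 ≈ 43.2666 mm.
From the diagonal AOV: f = 43.2666 / (2·tan(55.45°)) = 43.2666 / 2.90458 ≈ 14.8960 mm.
Vertical AOV = 2·arctan(24 / (2 × 14.8960)) = 2·arctan(0.80559) ≈ 77.7089°.

77.7°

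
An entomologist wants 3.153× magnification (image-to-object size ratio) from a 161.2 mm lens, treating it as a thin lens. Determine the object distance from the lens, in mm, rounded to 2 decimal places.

212.33 mm

With m = dᵢ/dₒ and 1/f = 1/dₒ + 1/dᵢ, substituting dᵢ = m·dₒ gives 1/f = (1 + 1/m)/dₒ, hence dₒ = f·(1 + 1/m).
dₒ = 161.2 × (1 + 1/3.153) = 161.2 × 1.31716 ≈ 212.326 mm.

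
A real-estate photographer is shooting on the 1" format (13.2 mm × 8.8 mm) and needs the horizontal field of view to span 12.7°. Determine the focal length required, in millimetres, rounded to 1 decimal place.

59.3 mm

From α = 2·arctan(w/2f) we get f = w / (2·tan(α/2)).
With w = 13.2 mm and α/2 = 6.35°, tan(α/2) ≈ 0.11128, so f ≈ 13.2 / 0.22257 ≈ 59.3075 mm.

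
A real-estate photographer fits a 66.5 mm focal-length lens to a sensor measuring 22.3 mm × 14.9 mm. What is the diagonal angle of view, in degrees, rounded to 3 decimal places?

Sensor diagonal = √(22.3² + 14.9²) = √719.3000 ≈ 26.8198 mm.
Angle of view α = 2·arctan(d/2f) with d = 26.8198 mm and f = 66.5 mm.
d/2f = 0.20165; arctan(0.20165) ≈ 11.4009°, so α ≈ 22.8019°.

22.802°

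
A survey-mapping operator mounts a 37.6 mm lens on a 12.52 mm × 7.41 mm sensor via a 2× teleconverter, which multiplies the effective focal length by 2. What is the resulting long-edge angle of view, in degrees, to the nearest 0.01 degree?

9.52°

Effective focal length f = 37.6 × 2 = 75.2 mm.
α = 2·arctan(12.52 / (2 × 75.2)) = 2·arctan(0.08324) ≈ 9.5172°.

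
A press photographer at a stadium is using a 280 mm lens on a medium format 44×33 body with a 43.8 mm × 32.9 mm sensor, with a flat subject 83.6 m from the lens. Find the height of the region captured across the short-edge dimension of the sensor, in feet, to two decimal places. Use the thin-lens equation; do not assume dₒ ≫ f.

dₒ: 83.6 m = 83600 mm.
Similar triangles through the lens centre give W/dₒ = h/dᵢ; with 1/f = 1/dₒ + 1/dᵢ this gives W = h·(dₒ − f)/f.
W = 32.9 mm × (83600 − 280) / 280 = 32.9 × 297.5714 ≈ 9790.100 mm = 9790.100/304.8 ft = 32.1198 ft.

32.12 ft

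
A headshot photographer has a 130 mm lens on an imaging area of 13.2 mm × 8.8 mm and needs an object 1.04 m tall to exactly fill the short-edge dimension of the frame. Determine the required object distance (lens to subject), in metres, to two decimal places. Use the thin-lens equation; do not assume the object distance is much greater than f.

15.49 m

W: 1.04 m = 1040 mm.
Magnification m = h/W = dᵢ/dₒ; combined with 1/f = 1/dₒ + 1/dᵢ this gives dₒ = f·(1 + W/h).
dₒ = 130 mm × (1 + 1040/8.8) = 130 × 119.1818 ≈ 15493.636 mm = 15.4936 m.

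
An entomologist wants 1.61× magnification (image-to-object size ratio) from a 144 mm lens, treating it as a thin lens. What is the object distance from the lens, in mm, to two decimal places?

With m = dᵢ/dₒ and 1/f = 1/dₒ + 1/dᵢ, substituting dᵢ = m·dₒ gives 1/f = (1 + 1/m)/dₒ, hence dₒ = f·(1 + 1/m).
dₒ = 144 × (1 + 1/1.61) = 144 × 1.62112 ≈ 233.441 mm.

233.44 mm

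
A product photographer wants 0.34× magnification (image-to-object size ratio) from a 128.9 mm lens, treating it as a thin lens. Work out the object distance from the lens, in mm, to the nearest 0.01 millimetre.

508.02 mm

With m = dᵢ/dₒ and 1/f = 1/dₒ + 1/dᵢ, substituting dᵢ = m·dₒ gives 1/f = (1 + 1/m)/dₒ, hence dₒ = f·(1 + 1/m).
dₒ = 128.9 × (1 + 1/0.34) = 128.9 × 3.94118 ≈ 508.018 mm.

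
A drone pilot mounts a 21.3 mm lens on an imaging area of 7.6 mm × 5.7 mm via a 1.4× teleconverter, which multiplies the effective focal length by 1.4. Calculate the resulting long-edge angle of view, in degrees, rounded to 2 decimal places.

14.52°

Effective focal length f = 21.3 × 1.4 = 29.82 mm.
α = 2·arctan(7.6 / (2 × 29.82)) = 2·arctan(0.12743) ≈ 14.5243°.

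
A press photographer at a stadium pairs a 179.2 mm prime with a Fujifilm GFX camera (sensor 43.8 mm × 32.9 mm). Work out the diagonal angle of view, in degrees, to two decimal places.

Sensor diagonal = √(43.8² + 32.9²) = √3000.8500 ≈ 54.7800 mm.
Angle of view α = 2·arctan(d/2f) with d = 54.7800 mm and f = 179.2 mm.
d/2f = 0.15285; arctan(0.15285) ≈ 8.6902°, so α ≈ 17.3804°.

17.38°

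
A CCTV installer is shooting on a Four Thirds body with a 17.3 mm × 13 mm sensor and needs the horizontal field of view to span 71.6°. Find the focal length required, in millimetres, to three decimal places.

11.994 mm

From α = 2·arctan(w/2f) we get f = w / (2·tan(α/2)).
With w = 17.3 mm and α/2 = 35.8°, tan(α/2) ≈ 0.72122, so f ≈ 17.3 / 1.44245 ≈ 11.9935 mm.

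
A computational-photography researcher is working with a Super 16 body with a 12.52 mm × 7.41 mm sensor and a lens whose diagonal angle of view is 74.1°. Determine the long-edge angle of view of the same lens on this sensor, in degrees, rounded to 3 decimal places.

66.021°

Sensor diagonal = √(12.52² + 7.41²) = √211.6585 ≈ 14.5485 mm.
From the diagonal AOV: f = 14.5485 / (2·tan(37.05°)) = 14.5485 / 1.50985 ≈ 9.6357 mm.
Long-edge AOV = 2·arctan(12.52 / (2 × 9.6357)) = 2·arctan(0.64966) ≈ 66.0207°.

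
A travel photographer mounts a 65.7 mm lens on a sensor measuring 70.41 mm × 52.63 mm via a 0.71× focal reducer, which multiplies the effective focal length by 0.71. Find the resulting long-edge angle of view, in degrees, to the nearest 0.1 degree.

74.1°

Effective focal length f = 65.7 × 0.71 = 46.647 mm.
α = 2·arctan(70.41 / (2 × 46.647)) = 2·arctan(0.75471) ≈ 74.0845°.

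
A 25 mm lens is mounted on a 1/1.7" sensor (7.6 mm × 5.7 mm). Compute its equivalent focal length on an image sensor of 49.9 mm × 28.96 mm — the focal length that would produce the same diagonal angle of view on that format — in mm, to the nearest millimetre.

152 mm

Sensor diagonal = √(7.6² + 5.7²) = √90.2500 ≈ 9.5000 mm.
Sensor diagonal = √(49.9² + 28.96²) = √3328.6916 ≈ 57.6948 mm.
Equal angle of view means equal diagonal/f ratio, so f₂ = f₁ · (diagonal₂/diagonal₁) = 25 × 57.6948/9.5000.
f₂ = 25 × 6.07314 ≈ 151.828 mm.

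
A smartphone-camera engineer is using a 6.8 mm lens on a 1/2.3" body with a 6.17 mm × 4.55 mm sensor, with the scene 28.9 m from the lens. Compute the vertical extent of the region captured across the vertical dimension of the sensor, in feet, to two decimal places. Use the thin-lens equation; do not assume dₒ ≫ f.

dₒ: 28.9 m = 28900 mm.
Similar triangles through the lens centre give W/dₒ = h/dᵢ; with 1/f = 1/dₒ + 1/dᵢ this gives W = h·(dₒ − f)/f.
W = 4.55 mm × (28900 − 6.8) / 6.8 = 4.55 × 4249.0000 ≈ 19332.950 mm = 19332.950/304.8 ft = 63.4283 ft.

63.43 ft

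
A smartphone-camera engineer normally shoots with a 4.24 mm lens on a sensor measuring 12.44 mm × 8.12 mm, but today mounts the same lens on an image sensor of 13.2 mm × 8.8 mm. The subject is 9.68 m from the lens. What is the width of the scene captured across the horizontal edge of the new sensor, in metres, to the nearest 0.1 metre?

The focal length stays 4.24 mm; the relevant sensor dimension is now w = 13.2 mm. Object distance dₒ = 9.68 m = 9680 mm.
Thin-lens field width W = w·(dₒ − f)/f = 13.2 × (9680 − 4.24)/4.24 ≈ 30122.649 mm = 30.1226 m.

30.1 m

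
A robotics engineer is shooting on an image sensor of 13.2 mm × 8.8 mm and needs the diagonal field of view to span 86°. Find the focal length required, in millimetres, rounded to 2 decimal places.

Sensor diagonal = √(13.2² + 8.8²) = √251.6800 ≈ 15.8644 mm.
From α = 2·arctan(d/2f) we get f = d / (2·tan(α/2)).
With d = 15.8644 mm and α/2 = 43°, tan(α/2) ≈ 0.93252, so f ≈ 15.8644 / 1.86503 ≈ 8.5063 mm.

8.51 mm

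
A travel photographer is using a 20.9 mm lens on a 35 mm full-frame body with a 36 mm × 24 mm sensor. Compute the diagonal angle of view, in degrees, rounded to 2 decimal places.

Sensor diagonal = √(36² + 24²) = √1872.0000 ≈ 43.2666 mm.
Angle of view α = 2·arctan(d/2f) with d = 43.2666 mm and f = 20.9 mm.
d/2f = 1.03509; arctan(1.03509) ≈ 45.9877°, so α ≈ 91.9755°.

91.98°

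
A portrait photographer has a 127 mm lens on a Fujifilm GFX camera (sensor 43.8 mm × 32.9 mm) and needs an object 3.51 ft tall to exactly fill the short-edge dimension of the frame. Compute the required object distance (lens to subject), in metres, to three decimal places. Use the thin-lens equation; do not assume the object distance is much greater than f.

W: 3.51 ft × 304.8 mm/ft = 1069.85 mm.
Magnification m = h/W = dᵢ/dₒ; combined with 1/f = 1/dₒ + 1/dᵢ this gives dₒ = f·(1 + W/h).
dₒ = 127 mm × (1 + 1069.85/32.9) = 127 × 33.5182 ≈ 4256.808 mm = 4.25681 m.

4.257 m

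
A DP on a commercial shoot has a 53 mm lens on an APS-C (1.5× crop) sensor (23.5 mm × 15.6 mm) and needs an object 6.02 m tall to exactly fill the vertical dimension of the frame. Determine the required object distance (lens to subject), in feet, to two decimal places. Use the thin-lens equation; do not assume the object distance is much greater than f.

67.28 ft

W: 6.02 m = 6020 mm.
Magnification m = h/W = dᵢ/dₒ; combined with 1/f = 1/dₒ + 1/dᵢ this gives dₒ = f·(1 + W/h).
dₒ = 53 mm × (1 + 6020/15.6) = 53 × 386.8974 ≈ 20505.564 mm = 20505.564/304.8 ft = 67.2755 ft.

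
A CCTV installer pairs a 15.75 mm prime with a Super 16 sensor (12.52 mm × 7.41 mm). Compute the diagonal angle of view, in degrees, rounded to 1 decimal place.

Sensor diagonal = √(12.52² + 7.41²) = √211.6585 ≈ 14.5485 mm.
Angle of view α = 2·arctan(d/2f) with d = 14.5485 mm and f = 15.75 mm.
d/2f = 0.46186; arctan(0.46186) ≈ 24.7902°, so α ≈ 49.5803°.

49.6°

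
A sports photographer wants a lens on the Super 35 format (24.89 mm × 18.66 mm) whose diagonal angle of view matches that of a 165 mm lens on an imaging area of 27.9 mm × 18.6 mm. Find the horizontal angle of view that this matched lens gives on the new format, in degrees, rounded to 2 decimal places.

9.30°

Sensor diagonal = √(27.9² + 18.6²) = √1124.3700 ≈ 33.5316 mm.
Sensor diagonal = √(24.89² + 18.66²) = √967.7077 ≈ 31.1080 mm.
Equal diagonal AOV ⇒ f₂ = f₁ · 31.1080/33.5316 = 165 × 0.92772 ≈ 153.0740 mm.
Horizontal AOV on the new format = 2·arctan(24.89 / (2 × 153.0740)) = 2·arctan(0.08130) ≈ 9.2959°.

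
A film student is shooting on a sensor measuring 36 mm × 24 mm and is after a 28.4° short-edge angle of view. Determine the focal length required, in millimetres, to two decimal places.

From α = 2·arctan(h/2f) we get f = h / (2·tan(α/2)).
With h = 24 mm and α/2 = 14.2°, tan(α/2) ≈ 0.25304, so f ≈ 24 / 0.50608 ≈ 47.4235 mm.

47.42 mm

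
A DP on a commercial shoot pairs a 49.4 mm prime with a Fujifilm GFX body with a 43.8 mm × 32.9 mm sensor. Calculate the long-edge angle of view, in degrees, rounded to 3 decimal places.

47.817°

Angle of view α = 2·arctan(w/2f) with w = 43.8 mm and f = 49.4 mm.
w/2f = 0.44332; arctan(0.44332) ≈ 23.9087°, so α ≈ 47.8173°.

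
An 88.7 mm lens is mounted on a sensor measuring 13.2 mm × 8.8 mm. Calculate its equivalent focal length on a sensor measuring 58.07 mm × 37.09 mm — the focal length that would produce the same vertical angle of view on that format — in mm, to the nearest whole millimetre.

374 mm

Equal angle of view means equal height/f ratio, so f₂ = f₁ · (height₂/height₁) = 88.7 × 37.09/8.8.
f₂ = 88.7 × 4.21477 ≈ 373.850 mm.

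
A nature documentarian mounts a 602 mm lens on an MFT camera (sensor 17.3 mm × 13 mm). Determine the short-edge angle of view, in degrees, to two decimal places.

1.24°

Angle of view α = 2·arctan(h/2f) with h = 13 mm and f = 602 mm.
h/2f = 0.01080; arctan(0.01080) ≈ 0.6186°, so α ≈ 1.2372°.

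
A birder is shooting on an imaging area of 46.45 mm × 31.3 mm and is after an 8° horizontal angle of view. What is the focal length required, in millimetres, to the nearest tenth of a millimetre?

332.1 mm

From α = 2·arctan(w/2f) we get f = w / (2·tan(α/2)).
With w = 46.45 mm and α/2 = 4°, tan(α/2) ≈ 0.06993, so f ≈ 46.45 / 0.13985 ≈ 332.1330 mm.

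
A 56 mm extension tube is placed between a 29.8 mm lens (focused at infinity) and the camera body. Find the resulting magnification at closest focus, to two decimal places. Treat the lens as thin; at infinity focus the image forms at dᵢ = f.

1.88×

The tube moves the image plane from f to f + e, so dᵢ = 29.8 + 56 = 85.8 mm. Focus is achieved when 1/f = 1/dₒ + 1/dᵢ, giving dₒ = 1/(1/f − 1/(f+e)).
Magnification m = dᵢ/dₒ = (f+e)·(1/f − 1/(f+e)) = e/f = 56/29.8 ≈ 1.8792.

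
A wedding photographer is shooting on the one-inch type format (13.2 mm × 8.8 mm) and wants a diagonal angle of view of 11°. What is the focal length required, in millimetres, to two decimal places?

Sensor diagonal = √(13.2² + 8.8²) = √251.6800 ≈ 15.8644 mm.
From α = 2·arctan(d/2f) we get f = d / (2·tan(α/2)).
With d = 15.8644 mm and α/2 = 5.5°, tan(α/2) ≈ 0.09629, so f ≈ 15.8644 / 0.19258 ≈ 82.3792 mm.

82.38 mm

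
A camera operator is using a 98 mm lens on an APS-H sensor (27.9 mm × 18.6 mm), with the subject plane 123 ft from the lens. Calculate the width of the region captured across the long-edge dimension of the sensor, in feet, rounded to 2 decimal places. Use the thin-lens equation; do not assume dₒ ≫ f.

34.93 ft

dₒ: 123 ft × 304.8 mm/ft = 37490.40 mm.
Similar triangles through the lens centre give W/dₒ = w/dᵢ; with 1/f = 1/dₒ + 1/dᵢ this gives W = w·(dₒ − f)/f.
W = 27.9 mm × (37490.4 − 98) / 98 = 27.9 × 381.5551 ≈ 10645.387 mm = 10645.387/304.8 ft = 34.9258 ft.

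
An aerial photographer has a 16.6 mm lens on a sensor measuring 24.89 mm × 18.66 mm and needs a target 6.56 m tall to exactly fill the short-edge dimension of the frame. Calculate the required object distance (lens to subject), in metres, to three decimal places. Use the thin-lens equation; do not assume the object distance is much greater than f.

W: 6.56 m = 6560 mm.
Magnification m = h/W = dᵢ/dₒ; combined with 1/f = 1/dₒ + 1/dᵢ this gives dₒ = f·(1 + W/h).
dₒ = 16.6 mm × (1 + 6560/18.66) = 16.6 × 352.5541 ≈ 5852.398 mm = 5.8524 m.

5.852 m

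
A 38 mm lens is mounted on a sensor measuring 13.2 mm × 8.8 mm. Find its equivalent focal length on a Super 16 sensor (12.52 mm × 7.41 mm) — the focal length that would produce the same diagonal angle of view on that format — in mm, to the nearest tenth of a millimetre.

34.8 mm

Sensor diagonal = √(13.2² + 8.8²) = √251.6800 ≈ 15.8644 mm.
Sensor diagonal = √(12.52² + 7.41²) = √211.6585 ≈ 14.5485 mm.
Equal angle of view means equal diagonal/f ratio, so f₂ = f₁ · (diagonal₂/diagonal₁) = 38 × 14.5485/15.8644.
f₂ = 38 × 0.91705 ≈ 34.848 mm.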